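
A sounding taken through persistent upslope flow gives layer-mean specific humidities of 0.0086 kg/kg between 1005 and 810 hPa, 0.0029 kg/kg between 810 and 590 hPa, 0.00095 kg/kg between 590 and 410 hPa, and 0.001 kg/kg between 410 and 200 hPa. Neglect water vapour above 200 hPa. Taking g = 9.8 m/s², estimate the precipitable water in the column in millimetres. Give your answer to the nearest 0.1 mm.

Precipitable water is the column-integrated vapour mass per unit area: PW = (1/g) Σ q̄ Δp, with q in kg/kg and Δp in Pa (1 kg/m² of water = 1 mm).
Layer 1005–810 hPa: Δp = 195 hPa = 19500 Pa, q̄ = 0.0086 kg/kg → 0.0086 × 19500 / 9.8 = 17.11 mm
Layer 810–590 hPa: Δp = 220 hPa = 22000 Pa, q̄ = 0.0029 kg/kg → 0.0029 × 22000 / 9.8 = 6.51 mm
Layer 590–410 hPa: Δp = 180 hPa = 18000 Pa, q̄ = 0.00095 kg/kg → 0.00095 × 18000 / 9.8 = 1.74 mm
Layer 410–200 hPa: Δp = 210 hPa = 21000 Pa, q̄ = 0.001 kg/kg → 0.001 × 21000 / 9.8 = 2.14 mm
PW = 17.11 + 6.51 + 1.74 + 2.14 = 27.50 ≈ 27.5 mm.

PW ≈ 27.5 mm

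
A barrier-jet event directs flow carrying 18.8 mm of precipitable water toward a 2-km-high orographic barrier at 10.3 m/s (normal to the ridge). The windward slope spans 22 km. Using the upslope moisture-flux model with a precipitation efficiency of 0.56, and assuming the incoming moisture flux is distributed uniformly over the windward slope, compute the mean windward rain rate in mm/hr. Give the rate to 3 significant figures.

Incoming column moisture flux per unit ridge length: F = V × PW = 10.3 × 18.8 = 193.64 mm·m/s.
Spread over the 22 km slope with efficiency ε = 0.56: R = ε·F/W = 0.56 × 193.64 / 22000 m = 4.929e-03 mm/s.
R = 4.929e-03 × 3600 = 17.7 mm/hr.

R ≈ 17.7 mm/hr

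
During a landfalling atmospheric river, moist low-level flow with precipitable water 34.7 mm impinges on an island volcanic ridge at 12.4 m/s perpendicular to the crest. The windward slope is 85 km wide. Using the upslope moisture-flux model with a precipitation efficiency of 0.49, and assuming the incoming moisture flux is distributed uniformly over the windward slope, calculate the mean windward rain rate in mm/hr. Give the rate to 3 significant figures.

Incoming column moisture flux per unit ridge length: F = V × PW = 12.4 × 34.7 = 430.28 mm·m/s.
Spread over the 85 km slope with efficiency ε = 0.49: R = ε·F/W = 0.49 × 430.28 / 85000 m = 2.480e-03 mm/s.
R = 2.480e-03 × 3600 = 8.93 mm/hr.

R ≈ 8.93 mm/hr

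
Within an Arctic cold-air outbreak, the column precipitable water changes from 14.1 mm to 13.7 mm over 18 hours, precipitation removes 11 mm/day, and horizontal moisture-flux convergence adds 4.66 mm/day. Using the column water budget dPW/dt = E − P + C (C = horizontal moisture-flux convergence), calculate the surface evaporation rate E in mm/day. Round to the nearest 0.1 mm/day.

E ≈ 5.8 mm/day

dPW/dt = (13.7 − 14.1) mm / (18/24 day) = -0.533 mm/day.
E = dPW/dt + P − C = (-0.533) + 11 − (4.66) = 5.8 mm/day.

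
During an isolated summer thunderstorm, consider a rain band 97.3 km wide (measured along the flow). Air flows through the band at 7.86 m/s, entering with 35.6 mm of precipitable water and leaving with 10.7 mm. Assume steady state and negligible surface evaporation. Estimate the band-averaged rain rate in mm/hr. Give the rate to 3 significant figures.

Column moisture flux per unit crosswind length is F = V × PW.
Inflow: F_in = 7.86 × 35.6 = 279.816 mm·m/s
Outflow: F_out = 7.86 × 10.7 = 84.102 mm·m/s
Steady-state rate R = (F_in − F_out)/L = (279.816 − 84.102) / 97300 m = 2.011e-03 mm/s.
R = 2.011e-03 × 3600 = 7.24 mm/hr.

R ≈ 7.24 mm/hr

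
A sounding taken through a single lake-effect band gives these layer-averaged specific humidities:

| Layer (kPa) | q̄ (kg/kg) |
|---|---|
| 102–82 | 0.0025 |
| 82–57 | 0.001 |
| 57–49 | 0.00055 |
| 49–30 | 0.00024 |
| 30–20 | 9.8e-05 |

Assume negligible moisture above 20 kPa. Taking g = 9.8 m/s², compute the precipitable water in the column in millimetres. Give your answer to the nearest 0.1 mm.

PW ≈ 8.7 mm

Precipitable water is the column-integrated vapour mass per unit area: PW = (1/g) Σ q̄ Δp, with q in kg/kg and Δp in Pa (1 kg/m² of water = 1 mm).
Layer 102–82 kPa: Δp = 200 hPa = 20000 Pa, q̄ = 0.0025 kg/kg → 0.0025 × 20000 / 9.8 = 5.10 mm
Layer 82–57 kPa: Δp = 250 hPa = 25000 Pa, q̄ = 0.001 kg/kg → 0.001 × 25000 / 9.8 = 2.55 mm
Layer 57–49 kPa: Δp = 80 hPa = 8000 Pa, q̄ = 0.00055 kg/kg → 0.00055 × 8000 / 9.8 = 0.45 mm
Layer 49–30 kPa: Δp = 190 hPa = 19000 Pa, q̄ = 0.00024 kg/kg → 0.00024 × 19000 / 9.8 = 0.47 mm
Layer 30–20 kPa: Δp = 100 hPa = 10000 Pa, q̄ = 9.8e-05 kg/kg → 9.8e-05 × 10000 / 9.8 = 0.10 mm
PW = 5.10 + 2.55 + 0.45 + 0.47 + 0.10 = 8.67 ≈ 8.7 mm.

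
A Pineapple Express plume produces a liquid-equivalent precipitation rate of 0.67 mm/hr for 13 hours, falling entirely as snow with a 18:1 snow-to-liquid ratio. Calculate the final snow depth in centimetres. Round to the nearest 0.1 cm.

Liquid-equivalent depth = 0.67 × 13 = 8.71 mm.
Snow depth = 8.71 mm × 18 = 156.78 mm = 15.7 cm.

snow depth ≈ 15.7 cm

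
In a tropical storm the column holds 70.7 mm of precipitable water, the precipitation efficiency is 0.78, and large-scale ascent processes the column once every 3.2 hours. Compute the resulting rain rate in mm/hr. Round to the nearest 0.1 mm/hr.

R ≈ 17.2 mm/hr

Each overturning extracts ε × PW = 0.78 × 70.7 = 55.146 mm.
Rate = ε·PW / τ = 55.146 / 3.2 h = 17.2 mm/hr.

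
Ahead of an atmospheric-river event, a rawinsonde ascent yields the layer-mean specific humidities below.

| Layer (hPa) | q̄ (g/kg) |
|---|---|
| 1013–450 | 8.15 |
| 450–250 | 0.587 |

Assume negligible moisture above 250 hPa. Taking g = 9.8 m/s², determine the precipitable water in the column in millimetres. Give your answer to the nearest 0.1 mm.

Precipitable water is the column-integrated vapour mass per unit area: PW = (1/g) Σ q̄ Δp, with q in kg/kg and Δp in Pa (1 kg/m² of water = 1 mm).
Layer 1013–450 hPa: Δp = 563 hPa = 56300 Pa, q̄ = 0.00815 kg/kg → 0.00815 × 56300 / 9.8 = 46.82 mm
Layer 450–250 hPa: Δp = 200 hPa = 20000 Pa, q̄ = 0.000587 kg/kg → 0.000587 × 20000 / 9.8 = 1.20 mm
PW = 46.82 + 1.20 = 48.02 ≈ 48.0 mm.

PW ≈ 48.0 mm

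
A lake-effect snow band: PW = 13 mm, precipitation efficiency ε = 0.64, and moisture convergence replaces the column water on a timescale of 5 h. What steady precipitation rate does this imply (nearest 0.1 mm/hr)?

R ≈ 1.7 mm/hr

Each overturning extracts ε × PW = 0.64 × 13 = 8.32 mm.
Rate = ε·PW / τ = 8.32 / 5 h = 1.7 mm/hr.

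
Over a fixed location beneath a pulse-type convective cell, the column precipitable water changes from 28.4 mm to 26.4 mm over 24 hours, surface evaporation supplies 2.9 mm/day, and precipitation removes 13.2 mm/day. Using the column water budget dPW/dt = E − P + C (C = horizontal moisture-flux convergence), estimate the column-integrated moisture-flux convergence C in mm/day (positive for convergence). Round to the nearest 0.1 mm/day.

C ≈ 8.3 mm/day

dPW/dt = (26.4 − 28.4) mm / (24/24 day) = -2.000 mm/day.
C = dPW/dt − E + P = (-2.000) − 2.9 + 13.2 = 8.3 mm/day.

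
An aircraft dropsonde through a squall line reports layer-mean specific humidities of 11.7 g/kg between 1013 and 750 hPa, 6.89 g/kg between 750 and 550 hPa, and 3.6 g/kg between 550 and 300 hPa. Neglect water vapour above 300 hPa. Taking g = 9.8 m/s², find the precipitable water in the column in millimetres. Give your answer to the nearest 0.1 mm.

PW ≈ 54.6 mm

Precipitable water is the column-integrated vapour mass per unit area: PW = (1/g) Σ q̄ Δp, with q in kg/kg and Δp in Pa (1 kg/m² of water = 1 mm).
Layer 1013–750 hPa: Δp = 263 hPa = 26300 Pa, q̄ = 0.0117 kg/kg → 0.0117 × 26300 / 9.8 = 31.40 mm
Layer 750–550 hPa: Δp = 200 hPa = 20000 Pa, q̄ = 0.00689 kg/kg → 0.00689 × 20000 / 9.8 = 14.06 mm
Layer 550–300 hPa: Δp = 250 hPa = 25000 Pa, q̄ = 0.0036 kg/kg → 0.0036 × 25000 / 9.8 = 9.18 mm
PW = 31.40 + 14.06 + 9.18 = 54.64 ≈ 54.6 mm.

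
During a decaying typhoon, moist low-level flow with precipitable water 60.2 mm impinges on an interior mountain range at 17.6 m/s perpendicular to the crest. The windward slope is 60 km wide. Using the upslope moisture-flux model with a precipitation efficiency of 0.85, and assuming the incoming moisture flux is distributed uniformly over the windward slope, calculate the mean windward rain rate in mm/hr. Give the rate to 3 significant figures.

Incoming column moisture flux per unit ridge length: F = V × PW = 17.6 × 60.2 = 1059.52 mm·m/s.
Spread over the 60 km slope with efficiency ε = 0.85: R = ε·F/W = 0.85 × 1059.52 / 60000 m = 1.501e-02 mm/s.
R = 1.501e-02 × 3600 = 54.0 mm/hr.

R ≈ 54.0 mm/hr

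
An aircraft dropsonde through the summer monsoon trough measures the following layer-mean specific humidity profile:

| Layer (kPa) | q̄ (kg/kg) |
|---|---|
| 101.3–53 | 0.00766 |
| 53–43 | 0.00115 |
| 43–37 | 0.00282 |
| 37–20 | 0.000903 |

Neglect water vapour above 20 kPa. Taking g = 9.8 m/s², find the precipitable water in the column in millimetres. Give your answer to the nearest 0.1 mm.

Precipitable water is the column-integrated vapour mass per unit area: PW = (1/g) Σ q̄ Δp, with q in kg/kg and Δp in Pa (1 kg/m² of water = 1 mm).
Layer 101.3–53 kPa: Δp = 483 hPa = 48300 Pa, q̄ = 0.00766 kg/kg → 0.00766 × 48300 / 9.8 = 37.75 mm
Layer 53–43 kPa: Δp = 100 hPa = 10000 Pa, q̄ = 0.00115 kg/kg → 0.00115 × 10000 / 9.8 = 1.17 mm
Layer 43–37 kPa: Δp = 60 hPa = 6000 Pa, q̄ = 0.00282 kg/kg → 0.00282 × 6000 / 9.8 = 1.73 mm
Layer 37–20 kPa: Δp = 170 hPa = 17000 Pa, q̄ = 0.000903 kg/kg → 0.000903 × 17000 / 9.8 = 1.57 mm
PW = 37.75 + 1.17 + 1.73 + 1.57 = 42.22 ≈ 42.2 mm.

PW ≈ 42.2 mm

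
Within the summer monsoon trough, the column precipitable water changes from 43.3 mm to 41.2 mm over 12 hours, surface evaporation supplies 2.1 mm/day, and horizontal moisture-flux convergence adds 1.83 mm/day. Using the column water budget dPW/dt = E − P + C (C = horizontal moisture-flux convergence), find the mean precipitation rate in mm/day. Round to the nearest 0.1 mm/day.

dPW/dt = (41.2 − 43.3) mm / (12/24 day) = -4.200 mm/day.
P = E + C − dPW/dt = 2.1 + (1.83) − (-4.200) = 8.1 mm/day.

P ≈ 8.1 mm/day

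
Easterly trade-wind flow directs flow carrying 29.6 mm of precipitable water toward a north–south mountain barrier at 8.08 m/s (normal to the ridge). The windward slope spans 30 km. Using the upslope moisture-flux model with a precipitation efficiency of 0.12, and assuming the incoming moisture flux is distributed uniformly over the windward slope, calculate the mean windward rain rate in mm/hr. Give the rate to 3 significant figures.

R ≈ 3.44 mm/hr

Incoming column moisture flux per unit ridge length: F = V × PW = 8.08 × 29.6 = 239.168 mm·m/s.
Spread over the 30 km slope with efficiency ε = 0.12: R = ε·F/W = 0.12 × 239.168 / 30000 m = 9.567e-04 mm/s.
R = 9.567e-04 × 3600 = 3.44 mm/hr.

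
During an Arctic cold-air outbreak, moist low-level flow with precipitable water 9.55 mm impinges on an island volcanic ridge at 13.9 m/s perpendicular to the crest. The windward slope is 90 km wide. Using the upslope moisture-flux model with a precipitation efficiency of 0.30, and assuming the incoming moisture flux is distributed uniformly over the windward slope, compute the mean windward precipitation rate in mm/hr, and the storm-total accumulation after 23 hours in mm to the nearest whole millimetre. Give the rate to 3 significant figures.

R ≈ 1.59 mm/hr; total ≈ 37 mm

Incoming column moisture flux per unit ridge length: F = V × PW = 13.9 × 9.55 = 132.745 mm·m/s.
Spread over the 90 km slope with efficiency ε = 0.30: R = ε·F/W = 0.30 × 132.745 / 90000 m = 4.425e-04 mm/s.
R = 4.425e-04 × 3600 = 1.59 mm/hr.
Over 23 h: total = 1.59 × 23 = 36.57 ≈ 37 mm.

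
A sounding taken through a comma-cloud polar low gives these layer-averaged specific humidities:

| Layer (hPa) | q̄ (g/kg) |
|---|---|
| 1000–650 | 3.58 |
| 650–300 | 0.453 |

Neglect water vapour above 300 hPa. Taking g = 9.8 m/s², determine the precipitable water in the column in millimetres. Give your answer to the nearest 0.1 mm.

Precipitable water is the column-integrated vapour mass per unit area: PW = (1/g) Σ q̄ Δp, with q in kg/kg and Δp in Pa (1 kg/m² of water = 1 mm).
Layer 1000–650 hPa: Δp = 350 hPa = 35000 Pa, q̄ = 0.00358 kg/kg → 0.00358 × 35000 / 9.8 = 12.79 mm
Layer 650–300 hPa: Δp = 350 hPa = 35000 Pa, q̄ = 0.000453 kg/kg → 0.000453 × 35000 / 9.8 = 1.62 mm
PW = 12.79 + 1.62 = 14.41 ≈ 14.4 mm.

PW ≈ 14.4 mm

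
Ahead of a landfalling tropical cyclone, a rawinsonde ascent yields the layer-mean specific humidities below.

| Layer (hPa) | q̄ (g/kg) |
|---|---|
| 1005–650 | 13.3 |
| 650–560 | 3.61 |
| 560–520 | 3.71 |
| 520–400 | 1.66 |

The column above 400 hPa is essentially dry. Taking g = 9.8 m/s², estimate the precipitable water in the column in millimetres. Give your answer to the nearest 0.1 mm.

Precipitable water is the column-integrated vapour mass per unit area: PW = (1/g) Σ q̄ Δp, with q in kg/kg and Δp in Pa (1 kg/m² of water = 1 mm).
Layer 1005–650 hPa: Δp = 355 hPa = 35500 Pa, q̄ = 0.0133 kg/kg → 0.0133 × 35500 / 9.8 = 48.18 mm
Layer 650–560 hPa: Δp = 90 hPa = 9000 Pa, q̄ = 0.00361 kg/kg → 0.00361 × 9000 / 9.8 = 3.32 mm
Layer 560–520 hPa: Δp = 40 hPa = 4000 Pa, q̄ = 0.00371 kg/kg → 0.00371 × 4000 / 9.8 = 1.51 mm
Layer 520–400 hPa: Δp = 120 hPa = 12000 Pa, q̄ = 0.00166 kg/kg → 0.00166 × 12000 / 9.8 = 2.03 mm
PW = 48.18 + 3.32 + 1.51 + 2.03 = 55.04 ≈ 55.0 mm.

PW ≈ 55.0 mm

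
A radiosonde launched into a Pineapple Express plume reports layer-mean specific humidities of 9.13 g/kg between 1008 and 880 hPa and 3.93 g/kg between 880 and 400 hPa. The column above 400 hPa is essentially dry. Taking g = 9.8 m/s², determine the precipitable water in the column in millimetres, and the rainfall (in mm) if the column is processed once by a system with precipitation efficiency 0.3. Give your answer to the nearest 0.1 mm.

Precipitable water is the column-integrated vapour mass per unit area: PW = (1/g) Σ q̄ Δp, with q in kg/kg and Δp in Pa (1 kg/m² of water = 1 mm).
Layer 1008–880 hPa: Δp = 128 hPa = 12800 Pa, q̄ = 0.00913 kg/kg → 0.00913 × 12800 / 9.8 = 11.92 mm
Layer 880–400 hPa: Δp = 480 hPa = 48000 Pa, q̄ = 0.00393 kg/kg → 0.00393 × 48000 / 9.8 = 19.25 mm
PW = 11.92 + 19.25 = 31.17 ≈ 31.2 mm.
Rainfall = ε × PW = 0.3 × 31.2 = 9.4 mm.

PW ≈ 31.2 mm; rainfall ≈ 9.4 mm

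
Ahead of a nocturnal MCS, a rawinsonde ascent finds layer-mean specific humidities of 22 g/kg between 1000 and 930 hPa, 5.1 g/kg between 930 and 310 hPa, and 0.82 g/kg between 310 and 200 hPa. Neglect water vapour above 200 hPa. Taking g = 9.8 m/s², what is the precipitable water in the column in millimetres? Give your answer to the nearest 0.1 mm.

PW ≈ 48.9 mm

Precipitable water is the column-integrated vapour mass per unit area: PW = (1/g) Σ q̄ Δp, with q in kg/kg and Δp in Pa (1 kg/m² of water = 1 mm).
Layer 1000–930 hPa: Δp = 70 hPa = 7000 Pa, q̄ = 0.022 kg/kg → 0.022 × 7000 / 9.8 = 15.71 mm
Layer 930–310 hPa: Δp = 620 hPa = 62000 Pa, q̄ = 0.0051 kg/kg → 0.0051 × 62000 / 9.8 = 32.27 mm
Layer 310–200 hPa: Δp = 110 hPa = 11000 Pa, q̄ = 0.00082 kg/kg → 0.00082 × 11000 / 9.8 = 0.92 mm
PW = 15.71 + 32.27 + 0.92 = 48.90 ≈ 48.9 mm.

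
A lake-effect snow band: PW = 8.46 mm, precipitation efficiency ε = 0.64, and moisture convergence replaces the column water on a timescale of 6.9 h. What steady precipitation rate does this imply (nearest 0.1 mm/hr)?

R ≈ 0.8 mm/hr

Each overturning extracts ε × PW = 0.64 × 8.46 = 5.4144 mm.
Rate = ε·PW / τ = 5.4144 / 6.9 h = 0.8 mm/hr.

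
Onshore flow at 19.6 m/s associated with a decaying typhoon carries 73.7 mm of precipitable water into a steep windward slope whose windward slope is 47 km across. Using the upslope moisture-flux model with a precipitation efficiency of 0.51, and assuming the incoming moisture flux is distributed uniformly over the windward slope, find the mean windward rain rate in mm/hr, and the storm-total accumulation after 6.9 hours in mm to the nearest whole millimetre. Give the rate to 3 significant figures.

Incoming column moisture flux per unit ridge length: F = V × PW = 19.6 × 73.7 = 1444.52 mm·m/s.
Spread over the 47 km slope with efficiency ε = 0.51: R = ε·F/W = 0.51 × 1444.52 / 47000 m = 1.567e-02 mm/s.
R = 1.567e-02 × 3600 = 56.4 mm/hr.
Over 6.9 h: total = 56.4 × 6.9 = 389.16 ≈ 389 mm.

R ≈ 56.4 mm/hr; total ≈ 389 mm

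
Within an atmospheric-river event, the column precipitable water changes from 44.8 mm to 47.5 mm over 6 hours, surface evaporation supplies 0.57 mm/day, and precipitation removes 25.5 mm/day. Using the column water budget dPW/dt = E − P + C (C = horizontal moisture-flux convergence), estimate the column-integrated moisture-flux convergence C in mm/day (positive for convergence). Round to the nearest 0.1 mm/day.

dPW/dt = (47.5 − 44.8) mm / (6/24 day) = +10.800 mm/day.
C = dPW/dt − E + P = (+10.800) − 0.57 + 25.5 = 35.7 mm/day.

C ≈ 35.7 mm/day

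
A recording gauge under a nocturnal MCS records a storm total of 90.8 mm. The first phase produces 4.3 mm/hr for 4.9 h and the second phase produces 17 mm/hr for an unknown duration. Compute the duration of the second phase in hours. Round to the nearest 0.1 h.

Known phases: 4.3 × 4.9 = 21.07 mm.
Remaining depth = 90.8 − 21.07 = 69.73 mm.
Duration = 69.73 / 17 = 4.1 h.

duration ≈ 4.1 h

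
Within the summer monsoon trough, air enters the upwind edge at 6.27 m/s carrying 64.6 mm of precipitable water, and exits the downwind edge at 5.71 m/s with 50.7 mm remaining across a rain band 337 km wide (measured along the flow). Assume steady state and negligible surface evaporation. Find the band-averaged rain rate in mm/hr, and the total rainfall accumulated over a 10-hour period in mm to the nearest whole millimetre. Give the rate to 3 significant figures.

Column moisture flux per unit crosswind length is F = V × PW.
Inflow: F_in = 6.27 × 64.6 = 405.042 mm·m/s
Outflow: F_out = 5.71 × 50.7 = 289.497 mm·m/s
Steady-state rate R = (F_in − F_out)/L = (405.042 − 289.497) / 337000 m = 3.429e-04 mm/s.
R = 3.429e-04 × 3600 = 1.23 mm/hr.
Over 10 h: total = 1.23 × 10 = 12.3 ≈ 12 mm.

R ≈ 1.23 mm/hr; total ≈ 12 mm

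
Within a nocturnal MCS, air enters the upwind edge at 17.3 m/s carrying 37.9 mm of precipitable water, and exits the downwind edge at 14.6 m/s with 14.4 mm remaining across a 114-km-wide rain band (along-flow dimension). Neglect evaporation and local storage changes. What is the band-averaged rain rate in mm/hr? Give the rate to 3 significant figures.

Column moisture flux per unit crosswind length is F = V × PW.
Inflow: F_in = 17.3 × 37.9 = 655.67 mm·m/s
Outflow: F_out = 14.6 × 14.4 = 210.24 mm·m/s
Steady-state rate R = (F_in − F_out)/L = (655.67 − 210.24) / 114000 m = 3.907e-03 mm/s.
R = 3.907e-03 × 3600 = 14.1 mm/hr.

R ≈ 14.1 mm/hr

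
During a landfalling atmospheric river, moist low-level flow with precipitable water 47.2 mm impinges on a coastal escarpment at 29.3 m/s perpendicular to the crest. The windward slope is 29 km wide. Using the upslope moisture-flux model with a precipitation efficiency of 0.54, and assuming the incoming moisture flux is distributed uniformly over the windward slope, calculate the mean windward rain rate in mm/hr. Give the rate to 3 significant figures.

Incoming column moisture flux per unit ridge length: F = V × PW = 29.3 × 47.2 = 1382.96 mm·m/s.
Spread over the 29 km slope with efficiency ε = 0.54: R = ε·F/W = 0.54 × 1382.96 / 29000 m = 2.575e-02 mm/s.
R = 2.575e-02 × 3600 = 92.7 mm/hr.

R ≈ 92.7 mm/hr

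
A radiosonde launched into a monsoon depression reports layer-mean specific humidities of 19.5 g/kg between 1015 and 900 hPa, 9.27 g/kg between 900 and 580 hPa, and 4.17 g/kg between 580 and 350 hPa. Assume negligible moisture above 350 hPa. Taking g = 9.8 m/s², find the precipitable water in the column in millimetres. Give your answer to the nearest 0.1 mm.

Precipitable water is the column-integrated vapour mass per unit area: PW = (1/g) Σ q̄ Δp, with q in kg/kg and Δp in Pa (1 kg/m² of water = 1 mm).
Layer 1015–900 hPa: Δp = 115 hPa = 11500 Pa, q̄ = 0.0195 kg/kg → 0.0195 × 11500 / 9.8 = 22.88 mm
Layer 900–580 hPa: Δp = 320 hPa = 32000 Pa, q̄ = 0.00927 kg/kg → 0.00927 × 32000 / 9.8 = 30.27 mm
Layer 580–350 hPa: Δp = 230 hPa = 23000 Pa, q̄ = 0.00417 kg/kg → 0.00417 × 23000 / 9.8 = 9.79 mm
PW = 22.88 + 30.27 + 9.79 = 62.94 ≈ 62.9 mm.

PW ≈ 62.9 mm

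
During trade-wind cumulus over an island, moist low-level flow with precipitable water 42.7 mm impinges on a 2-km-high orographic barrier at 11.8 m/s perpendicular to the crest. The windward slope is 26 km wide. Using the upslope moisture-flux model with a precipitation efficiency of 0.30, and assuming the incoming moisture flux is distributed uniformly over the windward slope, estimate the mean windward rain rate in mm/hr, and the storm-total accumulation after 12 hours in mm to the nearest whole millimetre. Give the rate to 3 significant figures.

R ≈ 20.9 mm/hr; total ≈ 251 mm

Incoming column moisture flux per unit ridge length: F = V × PW = 11.8 × 42.7 = 503.86 mm·m/s.
Spread over the 26 km slope with efficiency ε = 0.30: R = ε·F/W = 0.30 × 503.86 / 26000 m = 5.814e-03 mm/s.
R = 5.814e-03 × 3600 = 20.9 mm/hr.
Over 12 h: total = 20.9 × 12 = 250.8 ≈ 251 mm.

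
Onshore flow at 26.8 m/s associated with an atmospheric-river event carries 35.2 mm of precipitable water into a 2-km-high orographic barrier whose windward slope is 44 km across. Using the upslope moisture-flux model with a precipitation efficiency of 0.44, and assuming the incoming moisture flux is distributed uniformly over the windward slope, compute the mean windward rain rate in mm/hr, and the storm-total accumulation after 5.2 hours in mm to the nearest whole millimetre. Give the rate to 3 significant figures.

Incoming column moisture flux per unit ridge length: F = V × PW = 26.8 × 35.2 = 943.36 mm·m/s.
Spread over the 44 km slope with efficiency ε = 0.44: R = ε·F/W = 0.44 × 943.36 / 44000 m = 9.434e-03 mm/s.
R = 9.434e-03 × 3600 = 34.0 mm/hr.
Over 5.2 h: total = 34.0 × 5.2 = 176.8 ≈ 177 mm.

R ≈ 34.0 mm/hr; total ≈ 177 mm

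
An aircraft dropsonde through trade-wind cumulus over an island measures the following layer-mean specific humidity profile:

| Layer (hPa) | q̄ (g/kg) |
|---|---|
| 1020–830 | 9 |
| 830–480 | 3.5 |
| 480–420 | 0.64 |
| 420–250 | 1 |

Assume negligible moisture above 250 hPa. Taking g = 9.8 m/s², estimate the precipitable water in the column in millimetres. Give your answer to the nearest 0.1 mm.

PW ≈ 32.1 mm

Precipitable water is the column-integrated vapour mass per unit area: PW = (1/g) Σ q̄ Δp, with q in kg/kg and Δp in Pa (1 kg/m² of water = 1 mm).
Layer 1020–830 hPa: Δp = 190 hPa = 19000 Pa, q̄ = 0.009 kg/kg → 0.009 × 19000 / 9.8 = 17.45 mm
Layer 830–480 hPa: Δp = 350 hPa = 35000 Pa, q̄ = 0.0035 kg/kg → 0.0035 × 35000 / 9.8 = 12.50 mm
Layer 480–420 hPa: Δp = 60 hPa = 6000 Pa, q̄ = 0.00064 kg/kg → 0.00064 × 6000 / 9.8 = 0.39 mm
Layer 420–250 hPa: Δp = 170 hPa = 17000 Pa, q̄ = 0.001 kg/kg → 0.001 × 17000 / 9.8 = 1.73 mm
PW = 17.45 + 12.50 + 0.39 + 1.73 = 32.07 ≈ 32.1 mm.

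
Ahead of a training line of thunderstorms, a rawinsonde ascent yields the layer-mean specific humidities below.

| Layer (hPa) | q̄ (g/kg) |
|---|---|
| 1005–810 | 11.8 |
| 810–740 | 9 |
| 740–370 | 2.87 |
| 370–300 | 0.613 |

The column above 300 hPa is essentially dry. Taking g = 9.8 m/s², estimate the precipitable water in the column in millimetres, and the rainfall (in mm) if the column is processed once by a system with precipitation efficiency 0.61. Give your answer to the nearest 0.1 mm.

PW ≈ 41.2 mm; rainfall ≈ 25.1 mm

Precipitable water is the column-integrated vapour mass per unit area: PW = (1/g) Σ q̄ Δp, with q in kg/kg and Δp in Pa (1 kg/m² of water = 1 mm).
Layer 1005–810 hPa: Δp = 195 hPa = 19500 Pa, q̄ = 0.0118 kg/kg → 0.0118 × 19500 / 9.8 = 23.48 mm
Layer 810–740 hPa: Δp = 70 hPa = 7000 Pa, q̄ = 0.009 kg/kg → 0.009 × 7000 / 9.8 = 6.43 mm
Layer 740–370 hPa: Δp = 370 hPa = 37000 Pa, q̄ = 0.00287 kg/kg → 0.00287 × 37000 / 9.8 = 10.84 mm
Layer 370–300 hPa: Δp = 70 hPa = 7000 Pa, q̄ = 0.000613 kg/kg → 0.000613 × 7000 / 9.8 = 0.44 mm
PW = 23.48 + 6.43 + 10.84 + 0.44 = 41.19 ≈ 41.2 mm.
Rainfall = ε × PW = 0.61 × 41.2 = 25.1 mm.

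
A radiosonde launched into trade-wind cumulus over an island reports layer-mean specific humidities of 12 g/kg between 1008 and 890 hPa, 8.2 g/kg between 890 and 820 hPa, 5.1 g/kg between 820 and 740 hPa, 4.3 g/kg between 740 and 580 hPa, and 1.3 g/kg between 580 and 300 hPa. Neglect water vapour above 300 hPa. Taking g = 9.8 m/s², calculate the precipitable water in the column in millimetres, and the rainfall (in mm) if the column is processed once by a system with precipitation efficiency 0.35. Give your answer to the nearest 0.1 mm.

PW ≈ 35.2 mm; rainfall ≈ 12.3 mm

Precipitable water is the column-integrated vapour mass per unit area: PW = (1/g) Σ q̄ Δp, with q in kg/kg and Δp in Pa (1 kg/m² of water = 1 mm).
Layer 1008–890 hPa: Δp = 118 hPa = 11800 Pa, q̄ = 0.012 kg/kg → 0.012 × 11800 / 9.8 = 14.45 mm
Layer 890–820 hPa: Δp = 70 hPa = 7000 Pa, q̄ = 0.0082 kg/kg → 0.0082 × 7000 / 9.8 = 5.86 mm
Layer 820–740 hPa: Δp = 80 hPa = 8000 Pa, q̄ = 0.0051 kg/kg → 0.0051 × 8000 / 9.8 = 4.16 mm
Layer 740–580 hPa: Δp = 160 hPa = 16000 Pa, q̄ = 0.0043 kg/kg → 0.0043 × 16000 / 9.8 = 7.02 mm
Layer 580–300 hPa: Δp = 280 hPa = 28000 Pa, q̄ = 0.0013 kg/kg → 0.0013 × 28000 / 9.8 = 3.71 mm
PW = 14.45 + 5.86 + 4.16 + 7.02 + 3.71 = 35.20 ≈ 35.2 mm.
Rainfall = ε × PW = 0.35 × 35.2 = 12.3 mm.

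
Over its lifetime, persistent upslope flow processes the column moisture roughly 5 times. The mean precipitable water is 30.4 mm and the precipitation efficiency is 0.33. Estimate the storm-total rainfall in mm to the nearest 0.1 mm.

Each cycle deposits ε × PW = 0.33 × 30.4 = 10.032 mm.
Over 5 cycles: 5 × 10.032 = 50.2 mm.

rainfall ≈ 50.2 mm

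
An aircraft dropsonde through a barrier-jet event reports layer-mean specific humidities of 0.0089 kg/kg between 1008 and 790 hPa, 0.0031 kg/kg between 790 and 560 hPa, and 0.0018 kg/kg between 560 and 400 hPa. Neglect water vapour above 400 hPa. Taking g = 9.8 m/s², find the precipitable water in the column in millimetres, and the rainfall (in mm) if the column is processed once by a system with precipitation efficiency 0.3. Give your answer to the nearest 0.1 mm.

Precipitable water is the column-integrated vapour mass per unit area: PW = (1/g) Σ q̄ Δp, with q in kg/kg and Δp in Pa (1 kg/m² of water = 1 mm).
Layer 1008–790 hPa: Δp = 218 hPa = 21800 Pa, q̄ = 0.0089 kg/kg → 0.0089 × 21800 / 9.8 = 19.80 mm
Layer 790–560 hPa: Δp = 230 hPa = 23000 Pa, q̄ = 0.0031 kg/kg → 0.0031 × 23000 / 9.8 = 7.28 mm
Layer 560–400 hPa: Δp = 160 hPa = 16000 Pa, q̄ = 0.0018 kg/kg → 0.0018 × 16000 / 9.8 = 2.94 mm
PW = 19.80 + 7.28 + 2.94 = 30.02 ≈ 30.0 mm.
Rainfall = ε × PW = 0.3 × 30.0 = 9.0 mm.

PW ≈ 30.0 mm; rainfall ≈ 9.0 mm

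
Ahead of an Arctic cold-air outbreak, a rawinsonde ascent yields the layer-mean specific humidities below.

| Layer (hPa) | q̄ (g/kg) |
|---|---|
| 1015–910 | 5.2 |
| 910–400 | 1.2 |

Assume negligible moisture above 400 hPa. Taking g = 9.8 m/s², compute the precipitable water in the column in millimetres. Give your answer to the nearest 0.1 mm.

Precipitable water is the column-integrated vapour mass per unit area: PW = (1/g) Σ q̄ Δp, with q in kg/kg and Δp in Pa (1 kg/m² of water = 1 mm).
Layer 1015–910 hPa: Δp = 105 hPa = 10500 Pa, q̄ = 0.0052 kg/kg → 0.0052 × 10500 / 9.8 = 5.57 mm
Layer 910–400 hPa: Δp = 510 hPa = 51000 Pa, q̄ = 0.0012 kg/kg → 0.0012 × 51000 / 9.8 = 6.24 mm
PW = 5.57 + 6.24 = 11.81 ≈ 11.8 mm.

PW ≈ 11.8 mm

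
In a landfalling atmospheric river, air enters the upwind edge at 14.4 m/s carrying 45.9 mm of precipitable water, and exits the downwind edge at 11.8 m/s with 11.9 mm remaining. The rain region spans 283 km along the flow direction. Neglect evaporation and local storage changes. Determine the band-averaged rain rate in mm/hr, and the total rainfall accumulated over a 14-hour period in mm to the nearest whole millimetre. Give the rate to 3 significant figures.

Column moisture flux per unit crosswind length is F = V × PW.
Inflow: F_in = 14.4 × 45.9 = 660.96 mm·m/s
Outflow: F_out = 11.8 × 11.9 = 140.42 mm·m/s
Steady-state rate R = (F_in − F_out)/L = (660.96 − 140.42) / 283000 m = 1.839e-03 mm/s.
R = 1.839e-03 × 3600 = 6.62 mm/hr.
Over 14 h: total = 6.62 × 14 = 92.68 ≈ 93 mm.

R ≈ 6.62 mm/hr; total ≈ 93 mm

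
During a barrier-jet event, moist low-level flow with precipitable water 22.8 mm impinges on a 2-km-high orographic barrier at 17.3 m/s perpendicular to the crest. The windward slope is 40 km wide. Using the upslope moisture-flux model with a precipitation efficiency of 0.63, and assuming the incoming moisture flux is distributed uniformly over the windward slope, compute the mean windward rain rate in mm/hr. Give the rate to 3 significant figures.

Incoming column moisture flux per unit ridge length: F = V × PW = 17.3 × 22.8 = 394.44 mm·m/s.
Spread over the 40 km slope with efficiency ε = 0.63: R = ε·F/W = 0.63 × 394.44 / 40000 m = 6.212e-03 mm/s.
R = 6.212e-03 × 3600 = 22.4 mm/hr.

R ≈ 22.4 mm/hr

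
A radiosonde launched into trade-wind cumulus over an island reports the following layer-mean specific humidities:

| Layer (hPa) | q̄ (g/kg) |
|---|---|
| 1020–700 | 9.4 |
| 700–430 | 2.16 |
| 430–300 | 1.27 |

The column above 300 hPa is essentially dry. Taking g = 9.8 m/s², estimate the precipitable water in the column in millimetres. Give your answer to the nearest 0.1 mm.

Precipitable water is the column-integrated vapour mass per unit area: PW = (1/g) Σ q̄ Δp, with q in kg/kg and Δp in Pa (1 kg/m² of water = 1 mm).
Layer 1020–700 hPa: Δp = 320 hPa = 32000 Pa, q̄ = 0.0094 kg/kg → 0.0094 × 32000 / 9.8 = 30.69 mm
Layer 700–430 hPa: Δp = 270 hPa = 27000 Pa, q̄ = 0.00216 kg/kg → 0.00216 × 27000 / 9.8 = 5.95 mm
Layer 430–300 hPa: Δp = 130 hPa = 13000 Pa, q̄ = 0.00127 kg/kg → 0.00127 × 13000 / 9.8 = 1.68 mm
PW = 30.69 + 5.95 + 1.68 = 38.32 ≈ 38.3 mm.

PW ≈ 38.3 mm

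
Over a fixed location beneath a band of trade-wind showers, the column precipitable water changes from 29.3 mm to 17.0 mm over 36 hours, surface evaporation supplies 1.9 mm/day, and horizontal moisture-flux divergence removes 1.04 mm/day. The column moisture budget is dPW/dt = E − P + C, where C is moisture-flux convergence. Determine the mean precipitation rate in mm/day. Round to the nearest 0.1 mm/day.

P ≈ 9.1 mm/day

dPW/dt = (17.0 − 29.3) mm / (36/24 day) = -8.200 mm/day.
P = E + C − dPW/dt = 1.9 + (-1.04) − (-8.200) = 9.1 mm/day.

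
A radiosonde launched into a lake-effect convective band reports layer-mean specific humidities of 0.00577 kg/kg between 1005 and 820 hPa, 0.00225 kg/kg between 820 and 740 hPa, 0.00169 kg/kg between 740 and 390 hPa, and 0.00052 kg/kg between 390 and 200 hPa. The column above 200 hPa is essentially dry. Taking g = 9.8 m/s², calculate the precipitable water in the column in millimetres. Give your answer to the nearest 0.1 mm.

PW ≈ 19.8 mm

Precipitable water is the column-integrated vapour mass per unit area: PW = (1/g) Σ q̄ Δp, with q in kg/kg and Δp in Pa (1 kg/m² of water = 1 mm).
Layer 1005–820 hPa: Δp = 185 hPa = 18500 Pa, q̄ = 0.00577 kg/kg → 0.00577 × 18500 / 9.8 = 10.89 mm
Layer 820–740 hPa: Δp = 80 hPa = 8000 Pa, q̄ = 0.00225 kg/kg → 0.00225 × 8000 / 9.8 = 1.84 mm
Layer 740–390 hPa: Δp = 350 hPa = 35000 Pa, q̄ = 0.00169 kg/kg → 0.00169 × 35000 / 9.8 = 6.04 mm
Layer 390–200 hPa: Δp = 190 hPa = 19000 Pa, q̄ = 0.00052 kg/kg → 0.00052 × 19000 / 9.8 = 1.01 mm
PW = 10.89 + 1.84 + 6.04 + 1.01 = 19.78 ≈ 19.8 mm.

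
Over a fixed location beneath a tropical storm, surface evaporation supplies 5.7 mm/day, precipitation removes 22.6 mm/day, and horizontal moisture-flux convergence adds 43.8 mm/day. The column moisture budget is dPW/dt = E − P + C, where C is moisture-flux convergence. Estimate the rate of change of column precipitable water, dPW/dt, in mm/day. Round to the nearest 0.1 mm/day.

dPW/dt = E − P + C = 5.7 − 22.6 + (43.8) = 26.9 mm/day.

dPW/dt ≈ 26.9 mm/day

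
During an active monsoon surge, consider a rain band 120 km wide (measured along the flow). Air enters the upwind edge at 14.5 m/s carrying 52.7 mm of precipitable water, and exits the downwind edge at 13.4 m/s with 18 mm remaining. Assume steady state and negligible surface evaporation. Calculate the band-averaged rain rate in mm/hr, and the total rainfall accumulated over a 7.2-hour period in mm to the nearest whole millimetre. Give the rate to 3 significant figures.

R ≈ 15.7 mm/hr; total ≈ 113 mm

Column moisture flux per unit crosswind length is F = V × PW.
Inflow: F_in = 14.5 × 52.7 = 764.15 mm·m/s
Outflow: F_out = 13.4 × 18 = 241.2 mm·m/s
Steady-state rate R = (F_in − F_out)/L = (764.15 − 241.2) / 120000 m = 4.358e-03 mm/s.
R = 4.358e-03 × 3600 = 15.7 mm/hr.
Over 7.2 h: total = 15.7 × 7.2 = 113.04 ≈ 113 mm.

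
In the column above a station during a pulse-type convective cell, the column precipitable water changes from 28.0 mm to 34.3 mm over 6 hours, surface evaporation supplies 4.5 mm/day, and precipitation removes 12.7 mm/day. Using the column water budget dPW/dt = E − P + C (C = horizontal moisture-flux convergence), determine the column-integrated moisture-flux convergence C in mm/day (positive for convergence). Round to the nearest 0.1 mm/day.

dPW/dt = (34.3 − 28.0) mm / (6/24 day) = +25.200 mm/day.
C = dPW/dt − E + P = (+25.200) − 4.5 + 12.7 = 33.4 mm/day.

C ≈ 33.4 mm/day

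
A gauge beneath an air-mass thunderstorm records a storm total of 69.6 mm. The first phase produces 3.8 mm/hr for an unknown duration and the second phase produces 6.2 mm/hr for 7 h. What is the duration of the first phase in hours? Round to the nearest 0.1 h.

Known phases: 6.2 × 7 = 43.4 mm.
Remaining depth = 69.6 − 43.4 = 26.2 mm.
Duration = 26.2 / 3.8 = 6.9 h.

duration ≈ 6.9 h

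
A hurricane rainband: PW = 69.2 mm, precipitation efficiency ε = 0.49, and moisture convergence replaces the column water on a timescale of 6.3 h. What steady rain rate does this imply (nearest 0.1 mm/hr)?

R ≈ 5.4 mm/hr

Each overturning extracts ε × PW = 0.49 × 69.2 = 33.908 mm.
Rate = ε·PW / τ = 33.908 / 6.3 h = 5.4 mm/hr.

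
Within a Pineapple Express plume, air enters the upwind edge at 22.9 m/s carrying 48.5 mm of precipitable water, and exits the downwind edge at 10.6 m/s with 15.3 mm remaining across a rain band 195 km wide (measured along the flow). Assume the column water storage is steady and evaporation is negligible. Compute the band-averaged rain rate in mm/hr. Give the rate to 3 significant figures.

Column moisture flux per unit crosswind length is F = V × PW.
Inflow: F_in = 22.9 × 48.5 = 1110.65 mm·m/s
Outflow: F_out = 10.6 × 15.3 = 162.18 mm·m/s
Steady-state rate R = (F_in − F_out)/L = (1110.65 − 162.18) / 195000 m = 4.864e-03 mm/s.
R = 4.864e-03 × 3600 = 17.5 mm/hr.

R ≈ 17.5 mm/hr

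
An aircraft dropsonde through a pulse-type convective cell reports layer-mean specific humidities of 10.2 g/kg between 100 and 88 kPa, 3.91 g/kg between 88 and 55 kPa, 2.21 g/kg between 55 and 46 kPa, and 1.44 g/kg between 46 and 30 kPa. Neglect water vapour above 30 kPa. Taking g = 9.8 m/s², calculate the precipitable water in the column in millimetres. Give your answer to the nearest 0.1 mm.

PW ≈ 30.0 mm

Precipitable water is the column-integrated vapour mass per unit area: PW = (1/g) Σ q̄ Δp, with q in kg/kg and Δp in Pa (1 kg/m² of water = 1 mm).
Layer 100–88 kPa: Δp = 120 hPa = 12000 Pa, q̄ = 0.0102 kg/kg → 0.0102 × 12000 / 9.8 = 12.49 mm
Layer 88–55 kPa: Δp = 330 hPa = 33000 Pa, q̄ = 0.00391 kg/kg → 0.00391 × 33000 / 9.8 = 13.17 mm
Layer 55–46 kPa: Δp = 90 hPa = 9000 Pa, q̄ = 0.00221 kg/kg → 0.00221 × 9000 / 9.8 = 2.03 mm
Layer 46–30 kPa: Δp = 160 hPa = 16000 Pa, q̄ = 0.00144 kg/kg → 0.00144 × 16000 / 9.8 = 2.35 mm
PW = 12.49 + 13.17 + 2.03 + 2.35 = 30.04 ≈ 30.0 mm.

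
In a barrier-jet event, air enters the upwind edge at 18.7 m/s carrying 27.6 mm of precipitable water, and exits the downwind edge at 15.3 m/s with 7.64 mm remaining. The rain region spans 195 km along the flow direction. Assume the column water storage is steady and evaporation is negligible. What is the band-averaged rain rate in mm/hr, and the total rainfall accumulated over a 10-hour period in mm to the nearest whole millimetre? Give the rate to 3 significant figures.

Column moisture flux per unit crosswind length is F = V × PW.
Inflow: F_in = 18.7 × 27.6 = 516.12 mm·m/s
Outflow: F_out = 15.3 × 7.64 = 116.892 mm·m/s
Steady-state rate R = (F_in − F_out)/L = (516.12 − 116.892) / 195000 m = 2.047e-03 mm/s.
R = 2.047e-03 × 3600 = 7.37 mm/hr.
Over 10 h: total = 7.37 × 10 = 73.7 ≈ 74 mm.

R ≈ 7.37 mm/hr; total ≈ 74 mm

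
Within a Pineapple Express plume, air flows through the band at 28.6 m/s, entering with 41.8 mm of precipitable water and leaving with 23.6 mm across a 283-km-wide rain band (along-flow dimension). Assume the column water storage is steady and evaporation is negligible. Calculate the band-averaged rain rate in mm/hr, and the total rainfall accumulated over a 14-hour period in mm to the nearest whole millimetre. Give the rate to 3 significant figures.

Column moisture flux per unit crosswind length is F = V × PW.
Inflow: F_in = 28.6 × 41.8 = 1195.48 mm·m/s
Outflow: F_out = 28.6 × 23.6 = 674.96 mm·m/s
Steady-state rate R = (F_in − F_out)/L = (1195.48 − 674.96) / 283000 m = 1.839e-03 mm/s.
R = 1.839e-03 × 3600 = 6.62 mm/hr.
Over 14 h: total = 6.62 × 14 = 92.68 ≈ 93 mm.

R ≈ 6.62 mm/hr; total ≈ 93 mm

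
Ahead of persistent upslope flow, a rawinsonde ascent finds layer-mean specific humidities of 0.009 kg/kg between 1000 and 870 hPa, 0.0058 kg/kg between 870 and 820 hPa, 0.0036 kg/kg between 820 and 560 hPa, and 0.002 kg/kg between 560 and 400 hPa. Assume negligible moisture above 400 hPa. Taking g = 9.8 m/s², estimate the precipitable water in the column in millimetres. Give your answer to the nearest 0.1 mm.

Precipitable water is the column-integrated vapour mass per unit area: PW = (1/g) Σ q̄ Δp, with q in kg/kg and Δp in Pa (1 kg/m² of water = 1 mm).
Layer 1000–870 hPa: Δp = 130 hPa = 13000 Pa, q̄ = 0.009 kg/kg → 0.009 × 13000 / 9.8 = 11.94 mm
Layer 870–820 hPa: Δp = 50 hPa = 5000 Pa, q̄ = 0.0058 kg/kg → 0.0058 × 5000 / 9.8 = 2.96 mm
Layer 820–560 hPa: Δp = 260 hPa = 26000 Pa, q̄ = 0.0036 kg/kg → 0.0036 × 26000 / 9.8 = 9.55 mm
Layer 560–400 hPa: Δp = 160 hPa = 16000 Pa, q̄ = 0.002 kg/kg → 0.002 × 16000 / 9.8 = 3.27 mm
PW = 11.94 + 2.96 + 9.55 + 3.27 = 27.72 ≈ 27.7 mm.

PW ≈ 27.7 mm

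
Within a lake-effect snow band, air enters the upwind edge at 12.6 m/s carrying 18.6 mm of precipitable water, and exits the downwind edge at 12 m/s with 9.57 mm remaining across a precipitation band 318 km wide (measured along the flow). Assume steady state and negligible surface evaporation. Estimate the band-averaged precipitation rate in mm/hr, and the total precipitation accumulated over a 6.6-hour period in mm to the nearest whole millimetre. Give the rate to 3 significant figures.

Column moisture flux per unit crosswind length is F = V × PW.
Inflow: F_in = 12.6 × 18.6 = 234.36 mm·m/s
Outflow: F_out = 12 × 9.57 = 114.84 mm·m/s
Steady-state rate R = (F_in − F_out)/L = (234.36 − 114.84) / 318000 m = 3.758e-04 mm/s.
R = 3.758e-04 × 3600 = 1.35 mm/hr.
Over 6.6 h: total = 1.35 × 6.6 = 8.91 ≈ 9 mm.

R ≈ 1.35 mm/hr; total ≈ 9 mm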